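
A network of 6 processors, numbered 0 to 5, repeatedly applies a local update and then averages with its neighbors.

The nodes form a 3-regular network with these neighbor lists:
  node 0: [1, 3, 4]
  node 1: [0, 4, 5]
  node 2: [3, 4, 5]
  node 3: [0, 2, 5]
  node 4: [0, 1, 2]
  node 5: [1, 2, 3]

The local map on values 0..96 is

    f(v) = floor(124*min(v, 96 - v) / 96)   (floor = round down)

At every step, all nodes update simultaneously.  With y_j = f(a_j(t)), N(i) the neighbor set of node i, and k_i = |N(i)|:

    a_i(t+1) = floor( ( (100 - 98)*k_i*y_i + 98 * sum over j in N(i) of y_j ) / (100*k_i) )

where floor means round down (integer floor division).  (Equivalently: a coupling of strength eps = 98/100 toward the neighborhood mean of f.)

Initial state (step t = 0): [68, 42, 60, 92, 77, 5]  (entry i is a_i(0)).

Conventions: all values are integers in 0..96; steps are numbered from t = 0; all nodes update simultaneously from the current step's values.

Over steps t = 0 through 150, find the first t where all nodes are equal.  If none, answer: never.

Answer: 11
Key observation: Synchronization is absorbing here: once all nodes are equal they stay equal, and step 11 is the first all-equal step.

Derivation:
t=0: [68, 42, 60, 92, 77, 5]  (not all equal)
t=1: [27, 22, 12, 28, 44, 34]  (not all equal)
t=2: [39, 44, 44, 30, 26, 26]  (not all equal)
t=3: [42, 39, 35, 46, 53, 49]  (not all equal)
t=4: [54, 56, 57, 53, 49, 51]  (not all equal)
t=5: [55, 57, 57, 54, 51, 52]  (not all equal)
t=6: [53, 55, 55, 52, 50, 51]  (not all equal)
t=7: [55, 57, 57, 55, 53, 53]  (not all equal)
t=8: [52, 53, 53, 52, 50, 50]  (not all equal)
t=9: [56, 57, 57, 56, 55, 55]  (not all equal)
t=10: [51, 51, 51, 51, 50, 50]  (not all equal)
t=11: [58, 58, 58, 58, 58, 58]  (all equal)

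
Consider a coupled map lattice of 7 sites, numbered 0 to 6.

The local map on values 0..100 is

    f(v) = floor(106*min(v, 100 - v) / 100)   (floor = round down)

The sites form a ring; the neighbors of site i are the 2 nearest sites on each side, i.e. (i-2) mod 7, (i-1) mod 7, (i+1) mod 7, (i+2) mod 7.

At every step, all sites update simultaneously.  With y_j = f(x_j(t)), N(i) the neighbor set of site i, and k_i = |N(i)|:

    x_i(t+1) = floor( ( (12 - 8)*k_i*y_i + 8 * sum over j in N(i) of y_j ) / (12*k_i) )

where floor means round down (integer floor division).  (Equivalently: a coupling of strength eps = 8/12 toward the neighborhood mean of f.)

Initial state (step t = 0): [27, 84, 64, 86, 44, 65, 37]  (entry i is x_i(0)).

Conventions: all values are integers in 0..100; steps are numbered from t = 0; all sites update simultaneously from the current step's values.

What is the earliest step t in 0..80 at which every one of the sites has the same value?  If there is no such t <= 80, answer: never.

Simulating step by step:
t=0: [27, 84, 64, 86, 44, 65, 37]  (not all equal)
t=1: [31, 25, 30, 27, 36, 33, 34]  (not all equal)
t=2: [31, 29, 31, 30, 34, 33, 33]  (not all equal)
t=3: [32, 31, 32, 32, 33, 33, 33]  (not all equal)
t=4: [33, 32, 33, 33, 33, 33, 33]  (not all equal)
t=5: [33, 33, 33, 33, 34, 34, 33]  (not all equal)
t=6: [34, 34, 34, 34, 35, 35, 34]  (not all equal)
t=7: [36, 36, 36, 36, 36, 36, 36]  (all equal)

Answer: 7
Key observation: Synchronization is absorbing here: once all sites are equal they stay equal, and step 7 is the first all-equal step.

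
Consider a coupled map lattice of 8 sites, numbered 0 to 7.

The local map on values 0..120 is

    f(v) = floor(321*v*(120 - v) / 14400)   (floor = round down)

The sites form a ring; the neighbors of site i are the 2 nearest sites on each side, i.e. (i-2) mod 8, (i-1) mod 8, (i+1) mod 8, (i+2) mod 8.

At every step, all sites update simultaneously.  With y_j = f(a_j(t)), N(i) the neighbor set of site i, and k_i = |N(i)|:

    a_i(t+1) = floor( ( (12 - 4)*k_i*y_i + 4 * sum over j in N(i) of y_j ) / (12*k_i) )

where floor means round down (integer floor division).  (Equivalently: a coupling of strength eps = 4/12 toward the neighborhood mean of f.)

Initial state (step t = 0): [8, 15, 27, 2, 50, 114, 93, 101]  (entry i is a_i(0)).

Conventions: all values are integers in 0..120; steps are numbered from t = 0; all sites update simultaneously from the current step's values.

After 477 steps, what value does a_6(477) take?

Simulating step by step:
t=0: [8, 15, 27, 2, 50, 114, 93, 101]
t=1: [28, 33, 48, 18, 62, 25, 49, 38]
t=2: [61, 62, 71, 49, 73, 56, 72, 66]
t=3: [79, 79, 77, 77, 76, 78, 77, 79]
t=4: [72, 72, 72, 73, 73, 73, 72, 72]
t=5: [77, 76, 76, 76, 76, 76, 76, 76]
t=6: [73, 73, 73, 74, 74, 74, 73, 73]
t=7: [76, 75, 75, 75, 75, 75, 75, 75]
t=8: [74, 74, 74, 75, 75, 75, 74, 74]
t=9: [75, 75, 75, 75, 75, 75, 75, 75]
t=10: [75, 75, 75, 75, 75, 75, 75, 75]

Answer: a_6(477) = 75
Key observation: The state at step 9, [75, 75, 75, 75, 75, 75, 75, 75], reappears at step 10: the system is in a cycle of period 1 from step 9 on.  Therefore the state at step 477 equals the state at step 9 + ((477 - 9) mod 1) = 9, which is [75, 75, 75, 75, 75, 75, 75, 75].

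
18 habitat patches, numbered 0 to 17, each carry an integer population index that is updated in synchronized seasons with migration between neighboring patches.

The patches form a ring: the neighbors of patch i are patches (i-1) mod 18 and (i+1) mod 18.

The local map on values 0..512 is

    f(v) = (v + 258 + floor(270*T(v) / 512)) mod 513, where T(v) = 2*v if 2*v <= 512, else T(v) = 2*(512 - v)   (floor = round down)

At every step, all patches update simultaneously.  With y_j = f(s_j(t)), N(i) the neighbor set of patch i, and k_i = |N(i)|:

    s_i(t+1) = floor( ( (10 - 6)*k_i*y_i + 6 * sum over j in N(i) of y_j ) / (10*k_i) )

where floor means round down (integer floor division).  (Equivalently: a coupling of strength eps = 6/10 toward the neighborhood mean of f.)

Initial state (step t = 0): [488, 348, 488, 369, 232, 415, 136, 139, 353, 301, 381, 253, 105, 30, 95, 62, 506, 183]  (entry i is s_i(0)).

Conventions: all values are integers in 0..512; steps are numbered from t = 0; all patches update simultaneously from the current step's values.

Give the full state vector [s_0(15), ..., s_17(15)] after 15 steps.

Answer: [177, 239, 240, 203, 177, 190, 228, 259, 270, 270, 270, 259, 235, 196, 145, 82, 50, 89]

Derivation:
t=0: [488, 348, 488, 369, 232, 415, 136, 139, 353, 301, 381, 253, 105, 30, 95, 62, 506, 183]
t=1: [219, 260, 261, 249, 246, 178, 97, 98, 195, 265, 265, 326, 364, 405, 392, 367, 254, 202]
t=2: [206, 247, 265, 258, 209, 256, 353, 364, 276, 232, 269, 267, 264, 263, 263, 264, 233, 202]
t=3: [190, 232, 264, 241, 231, 240, 266, 266, 253, 250, 255, 270, 270, 270, 270, 255, 218, 181]
t=4: [155, 209, 246, 242, 231, 241, 260, 268, 264, 262, 265, 269, 270, 270, 269, 245, 192, 144]
t=5: [89, 163, 224, 237, 232, 242, 261, 270, 270, 270, 270, 270, 270, 270, 263, 221, 142, 76]
t=6: [323, 225, 175, 220, 230, 244, 261, 270, 270, 270, 270, 270, 270, 270, 248, 171, 198, 308]
t=7: [249, 194, 162, 175, 219, 244, 262, 270, 270, 270, 270, 270, 270, 265, 211, 159, 169, 232]
t=8: [211, 157, 104, 122, 182, 237, 262, 270, 270, 270, 270, 270, 270, 242, 173, 109, 124, 192]
t=9: [133, 221, 360, 379, 268, 208, 258, 270, 270, 270, 270, 270, 261, 207, 256, 376, 390, 262]
t=10: [147, 164, 244, 266, 238, 230, 240, 270, 270, 270, 270, 270, 240, 230, 238, 265, 265, 192]
t=11: [84, 120, 203, 252, 239, 228, 241, 260, 270, 270, 270, 260, 241, 228, 239, 259, 230, 150]
t=12: [339, 379, 294, 224, 236, 228, 240, 261, 270, 270, 270, 261, 240, 228, 239, 243, 183, 215]
t=13: [241, 265, 247, 231, 217, 225, 240, 260, 270, 270, 270, 260, 240, 227, 231, 204, 177, 190]
t=14: [217, 255, 247, 220, 203, 211, 238, 260, 270, 270, 270, 260, 239, 221, 200, 163, 132, 158]
t=15: [177, 239, 240, 203, 177, 190, 228, 259, 270, 270, 270, 259, 235, 196, 145, 82, 50, 89]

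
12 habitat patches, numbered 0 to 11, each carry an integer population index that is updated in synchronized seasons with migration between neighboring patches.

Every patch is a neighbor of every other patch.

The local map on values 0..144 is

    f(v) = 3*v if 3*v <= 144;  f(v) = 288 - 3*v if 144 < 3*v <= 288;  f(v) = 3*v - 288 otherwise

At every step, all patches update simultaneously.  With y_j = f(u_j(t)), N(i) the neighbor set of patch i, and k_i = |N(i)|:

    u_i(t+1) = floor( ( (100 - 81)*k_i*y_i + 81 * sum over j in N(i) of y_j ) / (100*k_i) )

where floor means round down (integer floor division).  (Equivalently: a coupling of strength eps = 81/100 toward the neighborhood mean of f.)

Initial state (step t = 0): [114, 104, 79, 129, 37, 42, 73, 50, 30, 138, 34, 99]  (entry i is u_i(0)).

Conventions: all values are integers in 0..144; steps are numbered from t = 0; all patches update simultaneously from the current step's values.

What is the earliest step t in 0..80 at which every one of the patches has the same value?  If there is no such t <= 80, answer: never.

Simulating step by step:
t=0: [114, 104, 79, 129, 37, 42, 73, 50, 30, 138, 34, 99]  (not all equal)
t=1: [79, 76, 79, 85, 86, 88, 81, 89, 84, 88, 85, 74]  (not all equal)
t=2: [40, 41, 40, 38, 38, 37, 40, 37, 39, 37, 38, 42]  (not all equal)
t=3: [117, 117, 117, 116, 116, 116, 117, 116, 116, 116, 116, 117]  (not all equal)
t=4: [61, 61, 61, 61, 61, 61, 61, 61, 61, 61, 61, 61]  (all equal)

Answer: 4
Key observation: Synchronization is absorbing here: once all patches are equal they stay equal, and step 4 is the first all-equal step.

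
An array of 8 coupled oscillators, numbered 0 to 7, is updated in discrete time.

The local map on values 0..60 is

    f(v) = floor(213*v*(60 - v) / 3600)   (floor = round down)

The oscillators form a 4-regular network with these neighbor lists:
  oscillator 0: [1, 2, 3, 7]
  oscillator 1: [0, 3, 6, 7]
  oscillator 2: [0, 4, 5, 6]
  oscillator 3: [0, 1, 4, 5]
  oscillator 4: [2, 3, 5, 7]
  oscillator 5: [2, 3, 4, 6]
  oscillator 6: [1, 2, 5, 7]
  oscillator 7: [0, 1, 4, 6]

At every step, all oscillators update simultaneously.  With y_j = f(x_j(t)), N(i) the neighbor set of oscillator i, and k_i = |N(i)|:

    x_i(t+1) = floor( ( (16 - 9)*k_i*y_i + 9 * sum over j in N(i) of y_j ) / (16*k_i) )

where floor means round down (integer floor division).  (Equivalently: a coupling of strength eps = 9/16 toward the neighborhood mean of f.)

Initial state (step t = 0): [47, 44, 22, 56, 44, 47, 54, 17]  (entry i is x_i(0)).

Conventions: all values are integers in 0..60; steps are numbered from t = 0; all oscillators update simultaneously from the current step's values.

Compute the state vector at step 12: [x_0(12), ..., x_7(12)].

Simulating step by step:
t=0: [47, 44, 22, 56, 44, 47, 54, 17]
t=1: [36, 33, 40, 27, 37, 32, 32, 38]
t=2: [50, 51, 49, 51, 50, 51, 51, 50]
t=3: [28, 27, 29, 27, 28, 27, 27, 28]
t=4: [52, 52, 52, 52, 52, 52, 52, 52]
t=5: [24, 24, 24, 24, 24, 24, 24, 24]
t=6: [51, 51, 51, 51, 51, 51, 51, 51]
t=7: [27, 27, 27, 27, 27, 27, 27, 27]
t=8: [52, 52, 52, 52, 52, 52, 52, 52]
t=9: [24, 24, 24, 24, 24, 24, 24, 24]
t=10: [51, 51, 51, 51, 51, 51, 51, 51]
t=11: [27, 27, 27, 27, 27, 27, 27, 27]
t=12: [52, 52, 52, 52, 52, 52, 52, 52]

Answer: [52, 52, 52, 52, 52, 52, 52, 52]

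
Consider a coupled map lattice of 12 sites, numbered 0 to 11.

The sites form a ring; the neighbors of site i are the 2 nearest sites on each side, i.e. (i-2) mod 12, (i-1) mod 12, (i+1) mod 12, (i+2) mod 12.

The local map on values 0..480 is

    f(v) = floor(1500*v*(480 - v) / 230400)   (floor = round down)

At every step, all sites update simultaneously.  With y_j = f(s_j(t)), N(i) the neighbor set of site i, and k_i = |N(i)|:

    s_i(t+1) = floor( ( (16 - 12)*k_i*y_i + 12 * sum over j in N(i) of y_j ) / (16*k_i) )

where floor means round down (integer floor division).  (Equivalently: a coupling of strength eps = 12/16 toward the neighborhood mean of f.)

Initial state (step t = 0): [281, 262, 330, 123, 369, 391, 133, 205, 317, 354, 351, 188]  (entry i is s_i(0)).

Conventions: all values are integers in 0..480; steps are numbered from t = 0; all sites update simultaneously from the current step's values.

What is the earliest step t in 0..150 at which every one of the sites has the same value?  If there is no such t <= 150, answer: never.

Simulating step by step:
t=0: [281, 262, 330, 123, 369, 391, 133, 205, 317, 354, 351, 188]  (not all equal)
t=1: [343, 341, 321, 293, 278, 284, 299, 307, 318, 326, 326, 336]  (not all equal)
t=2: [316, 322, 333, 345, 354, 356, 351, 344, 336, 329, 321, 315]  (not all equal)
t=3: [331, 325, 315, 305, 297, 295, 297, 304, 313, 322, 329, 332]  (not all equal)
t=4: [325, 330, 337, 344, 349, 351, 350, 345, 339, 332, 326, 323]  (not all equal)
t=5: [323, 319, 312, 305, 300, 298, 299, 304, 311, 317, 322, 325]  (not all equal)
t=6: [332, 335, 340, 345, 348, 350, 349, 346, 341, 336, 333, 331]  (not all equal)
t=7: [316, 313, 309, 304, 300, 299, 300, 303, 307, 312, 316, 318]  (not all equal)
t=8: [338, 340, 344, 347, 349, 350, 349, 347, 344, 341, 338, 337]  (not all equal)
t=9: [310, 307, 304, 301, 298, 297, 298, 300, 304, 307, 309, 310]  (not all equal)
t=10: [344, 345, 347, 349, 351, 352, 351, 350, 348, 346, 344, 343]  (not all equal)
t=11: [303, 301, 299, 297, 295, 294, 295, 296, 298, 301, 302, 303]  (not all equal)
t=12: [349, 350, 351, 353, 354, 354, 354, 353, 352, 350, 349, 349]  (not all equal)
t=13: [296, 295, 293, 292, 290, 290, 290, 291, 293, 294, 296, 296]  (not all equal)
t=14: [354, 355, 356, 356, 357, 357, 357, 357, 356, 355, 354, 354]  (not all equal)
t=15: [289, 288, 287, 286, 285, 285, 285, 285, 287, 288, 289, 289]  (not all equal)
t=16: [359, 359, 360, 360, 360, 361, 360, 360, 360, 359, 359, 359]  (not all equal)
t=17: [281, 281, 281, 280, 280, 280, 280, 280, 281, 281, 281, 282]  (not all equal)
t=18: [363, 363, 364, 364, 364, 364, 364, 364, 364, 363, 363, 363]  (not all equal)
t=19: [275, 275, 274, 274, 274, 274, 274, 274, 274, 275, 275, 276]  (not all equal)
t=20: [366, 366, 367, 367, 367, 367, 367, 367, 367, 366, 366, 366]  (not all equal)
t=21: [270, 270, 269, 269, 269, 269, 269, 269, 269, 270, 270, 271]  (not all equal)
t=22: [368, 368, 369, 369, 369, 369, 369, 369, 369, 368, 368, 368]  (not all equal)
t=23: [267, 267, 266, 266, 266, 266, 266, 266, 266, 267, 267, 268]  (not all equal)
t=24: [369, 369, 370, 370, 370, 370, 370, 370, 370, 369, 369, 369]  (not all equal)
t=25: [265, 265, 264, 264, 264, 264, 264, 264, 264, 265, 265, 266]  (not all equal)
t=26: [370, 370, 370, 370, 371, 371, 371, 370, 370, 370, 370, 370]  (not all equal)
t=27: [264, 264, 263, 263, 263, 263, 263, 263, 263, 264, 264, 264]  (not all equal)
t=28: [371, 371, 371, 371, 371, 371, 371, 371, 371, 371, 371, 371]  (all equal)

Answer: 28
Key observation: Synchronization is absorbing here: once all sites are equal they stay equal, and step 28 is the first all-equal step.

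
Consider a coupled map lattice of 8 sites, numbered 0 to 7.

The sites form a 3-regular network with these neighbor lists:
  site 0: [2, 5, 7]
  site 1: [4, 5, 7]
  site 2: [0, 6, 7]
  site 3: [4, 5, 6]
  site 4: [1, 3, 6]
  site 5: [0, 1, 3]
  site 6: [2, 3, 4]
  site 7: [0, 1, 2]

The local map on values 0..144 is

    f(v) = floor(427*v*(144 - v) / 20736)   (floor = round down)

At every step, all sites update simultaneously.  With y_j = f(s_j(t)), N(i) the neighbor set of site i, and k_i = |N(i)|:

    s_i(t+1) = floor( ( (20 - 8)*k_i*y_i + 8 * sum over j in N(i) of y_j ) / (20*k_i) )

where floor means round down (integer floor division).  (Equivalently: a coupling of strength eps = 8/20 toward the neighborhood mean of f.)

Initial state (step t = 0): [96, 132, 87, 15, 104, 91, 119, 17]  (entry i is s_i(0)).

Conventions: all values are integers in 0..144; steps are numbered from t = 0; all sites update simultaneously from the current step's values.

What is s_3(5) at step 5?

Simulating step by step:
t=0: [96, 132, 87, 15, 104, 91, 119, 17]
t=1: [89, 49, 87, 56, 68, 81, 66, 56]
t=2: [101, 98, 102, 102, 103, 102, 104, 100]
t=3: [88, 90, 88, 87, 86, 88, 85, 89]
t=4: [100, 100, 101, 102, 101, 101, 102, 100]
t=5: [89, 89, 89, 88, 88, 89, 88, 89]

Answer: s_3(5) = 88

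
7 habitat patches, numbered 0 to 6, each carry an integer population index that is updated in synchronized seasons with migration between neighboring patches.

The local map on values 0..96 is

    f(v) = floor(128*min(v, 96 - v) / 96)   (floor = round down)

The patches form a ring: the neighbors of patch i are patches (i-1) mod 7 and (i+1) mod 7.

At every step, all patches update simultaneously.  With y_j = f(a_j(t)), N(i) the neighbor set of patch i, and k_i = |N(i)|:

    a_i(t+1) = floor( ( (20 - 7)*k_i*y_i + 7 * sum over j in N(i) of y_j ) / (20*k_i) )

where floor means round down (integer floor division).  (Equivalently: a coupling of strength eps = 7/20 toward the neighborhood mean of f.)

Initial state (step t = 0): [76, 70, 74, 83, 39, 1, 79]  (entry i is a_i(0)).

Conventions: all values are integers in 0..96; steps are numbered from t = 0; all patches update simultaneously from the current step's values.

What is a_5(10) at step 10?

Simulating step by step:
t=0: [76, 70, 74, 83, 39, 1, 79]
t=1: [26, 31, 27, 25, 36, 13, 19]
t=2: [33, 38, 36, 36, 39, 23, 25]
t=3: [43, 48, 48, 48, 47, 34, 34]
t=4: [56, 62, 64, 63, 59, 47, 47]
t=5: [53, 45, 42, 44, 50, 59, 60]
t=6: [55, 58, 57, 58, 58, 50, 49]
t=7: [54, 51, 51, 50, 51, 59, 60]
t=8: [55, 59, 60, 60, 58, 50, 49]
t=9: [54, 49, 48, 48, 51, 59, 60]
t=10: [55, 61, 63, 63, 58, 50, 49]

Answer: a_5(10) = 50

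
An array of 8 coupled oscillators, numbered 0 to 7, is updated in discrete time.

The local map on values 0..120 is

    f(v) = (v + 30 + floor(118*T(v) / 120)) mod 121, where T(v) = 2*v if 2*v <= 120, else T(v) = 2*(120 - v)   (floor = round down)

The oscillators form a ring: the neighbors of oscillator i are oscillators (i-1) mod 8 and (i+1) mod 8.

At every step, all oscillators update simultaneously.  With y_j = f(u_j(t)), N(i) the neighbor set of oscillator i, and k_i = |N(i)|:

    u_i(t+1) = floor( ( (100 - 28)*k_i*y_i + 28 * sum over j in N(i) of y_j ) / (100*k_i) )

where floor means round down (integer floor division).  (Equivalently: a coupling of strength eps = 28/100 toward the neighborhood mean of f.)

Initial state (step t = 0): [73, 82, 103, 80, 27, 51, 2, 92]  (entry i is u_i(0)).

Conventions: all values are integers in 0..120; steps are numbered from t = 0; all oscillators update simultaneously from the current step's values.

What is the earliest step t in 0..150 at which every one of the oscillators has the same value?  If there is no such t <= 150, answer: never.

Answer: never
Key observation: The state at step 13 reappears at step 15 — the system is in a cycle of period 2 from step 13 on.  No step 0..15 is synchronized, and the cycle repeats forever, so no step up to 150 (or ever) has all oscillators equal.

Derivation:
t=0: [73, 82, 103, 80, 27, 51, 2, 92]  (not all equal)
t=1: [70, 63, 50, 69, 96, 63, 41, 55]  (not all equal)
t=2: [77, 79, 63, 71, 60, 71, 43, 66]  (not all equal)
t=3: [71, 70, 80, 78, 83, 71, 47, 73]  (not all equal)
t=4: [75, 75, 68, 68, 66, 70, 55, 70]  (not all equal)
t=5: [72, 72, 78, 79, 80, 76, 73, 75]  (not all equal)
t=6: [74, 74, 69, 68, 67, 70, 73, 72]  (not all equal)
t=7: [73, 73, 77, 79, 79, 77, 74, 74]  (not all equal)
t=8: [73, 73, 70, 68, 68, 70, 72, 73]  (not all equal)
t=9: [74, 74, 76, 78, 78, 77, 75, 74]  (not all equal)
t=10: [73, 72, 71, 69, 69, 70, 71, 72]  (not all equal)
t=11: [74, 75, 76, 77, 77, 77, 76, 75]  (not all equal)
t=12: [72, 72, 71, 70, 70, 70, 71, 72]  (not all equal)
t=13: [75, 75, 76, 76, 77, 76, 76, 75]  (not all equal)
t=14: [72, 71, 71, 70, 70, 70, 71, 71]  (not all equal)
t=15: [75, 75, 76, 76, 77, 76, 76, 75]  (not all equal)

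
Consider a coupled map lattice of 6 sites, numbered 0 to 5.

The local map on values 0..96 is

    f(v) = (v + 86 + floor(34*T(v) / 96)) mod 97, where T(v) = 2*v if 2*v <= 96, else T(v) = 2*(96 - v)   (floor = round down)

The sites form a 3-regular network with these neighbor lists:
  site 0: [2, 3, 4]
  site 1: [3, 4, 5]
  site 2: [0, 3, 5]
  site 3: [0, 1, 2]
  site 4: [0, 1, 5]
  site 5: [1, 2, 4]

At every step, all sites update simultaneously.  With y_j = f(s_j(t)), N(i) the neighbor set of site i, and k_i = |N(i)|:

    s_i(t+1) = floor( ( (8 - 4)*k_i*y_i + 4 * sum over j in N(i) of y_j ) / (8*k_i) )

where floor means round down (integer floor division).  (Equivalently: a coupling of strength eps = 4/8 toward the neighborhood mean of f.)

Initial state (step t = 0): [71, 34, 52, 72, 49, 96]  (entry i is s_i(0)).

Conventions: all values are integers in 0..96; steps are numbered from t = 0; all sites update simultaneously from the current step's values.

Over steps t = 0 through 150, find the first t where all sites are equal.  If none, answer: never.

Simulating step by step:
t=0: [71, 34, 52, 72, 49, 96]  (not all equal)
t=1: [75, 62, 76, 71, 70, 74]  (not all equal)
t=2: [77, 76, 78, 77, 77, 77]  (not all equal)
t=3: [79, 79, 79, 79, 79, 79]  (all equal)

Answer: 3
Key observation: Synchronization is absorbing here: once all sites are equal they stay equal, and step 3 is the first all-equal step.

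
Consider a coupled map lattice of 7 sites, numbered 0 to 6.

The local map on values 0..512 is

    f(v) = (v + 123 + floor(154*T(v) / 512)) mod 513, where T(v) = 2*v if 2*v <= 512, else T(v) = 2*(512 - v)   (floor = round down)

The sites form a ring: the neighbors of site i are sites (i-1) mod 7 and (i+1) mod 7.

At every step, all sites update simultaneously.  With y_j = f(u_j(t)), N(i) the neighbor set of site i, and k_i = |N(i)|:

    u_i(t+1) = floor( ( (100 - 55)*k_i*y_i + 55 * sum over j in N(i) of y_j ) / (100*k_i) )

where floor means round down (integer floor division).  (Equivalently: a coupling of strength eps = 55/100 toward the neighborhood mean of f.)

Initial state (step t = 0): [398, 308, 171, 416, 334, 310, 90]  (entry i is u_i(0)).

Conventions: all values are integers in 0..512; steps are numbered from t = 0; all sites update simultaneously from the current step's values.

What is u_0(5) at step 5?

Answer: u_0(5) = 459

Derivation:
t=0: [398, 308, 171, 416, 334, 310, 90]
t=1: [118, 147, 212, 160, 57, 105, 152]
t=2: [339, 373, 410, 356, 280, 290, 330]
t=3: [55, 66, 70, 56, 38, 36, 45]
t=4: [211, 225, 226, 210, 190, 184, 195]
t=5: [459, 476, 476, 457, 433, 424, 436]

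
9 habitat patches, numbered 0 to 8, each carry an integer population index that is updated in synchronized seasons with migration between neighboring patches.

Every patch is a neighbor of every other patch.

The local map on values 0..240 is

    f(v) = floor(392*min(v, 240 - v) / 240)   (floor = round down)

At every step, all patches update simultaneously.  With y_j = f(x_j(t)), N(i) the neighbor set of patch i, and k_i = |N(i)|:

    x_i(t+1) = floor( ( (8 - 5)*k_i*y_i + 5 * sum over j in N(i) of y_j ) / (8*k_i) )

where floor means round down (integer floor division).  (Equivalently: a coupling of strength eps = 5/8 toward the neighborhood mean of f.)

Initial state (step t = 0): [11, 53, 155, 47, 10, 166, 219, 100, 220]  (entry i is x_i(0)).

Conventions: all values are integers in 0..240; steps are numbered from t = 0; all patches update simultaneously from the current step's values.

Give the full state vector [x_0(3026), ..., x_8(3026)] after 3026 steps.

Answer: [125, 125, 125, 125, 125, 125, 125, 125, 125]
Key observation: The state at step 17, [187, 187, 187, 187, 187, 187, 187, 187, 187], reappears at step 22: the system is in a cycle of period 5 from step 17 on.  Therefore the state at step 3026 equals the state at step 17 + ((3026 - 17) mod 5) = 21, which is [125, 125, 125, 125, 125, 125, 125, 125, 125].

Derivation:
t=0: [11, 53, 155, 47, 10, 166, 219, 100, 220]
t=1: [58, 78, 94, 75, 58, 88, 63, 101, 62]
t=2: [113, 123, 131, 122, 113, 128, 116, 134, 115]
t=3: [184, 186, 182, 186, 184, 183, 185, 181, 185]
t=4: [91, 90, 91, 90, 91, 91, 90, 92, 90]
t=5: [147, 147, 147, 147, 147, 147, 147, 148, 147]
t=6: [150, 150, 150, 150, 150, 150, 150, 150, 150]
t=7: [147, 147, 147, 147, 147, 147, 147, 147, 147]
t=8: [151, 151, 151, 151, 151, 151, 151, 151, 151]
t=9: [145, 145, 145, 145, 145, 145, 145, 145, 145]
t=10: [155, 155, 155, 155, 155, 155, 155, 155, 155]
t=11: [138, 138, 138, 138, 138, 138, 138, 138, 138]
t=12: [166, 166, 166, 166, 166, 166, 166, 166, 166]
t=13: [120, 120, 120, 120, 120, 120, 120, 120, 120]
t=14: [196, 196, 196, 196, 196, 196, 196, 196, 196]
t=15: [71, 71, 71, 71, 71, 71, 71, 71, 71]
t=16: [115, 115, 115, 115, 115, 115, 115, 115, 115]
t=17: [187, 187, 187, 187, 187, 187, 187, 187, 187]
t=18: [86, 86, 86, 86, 86, 86, 86, 86, 86]
t=19: [140, 140, 140, 140, 140, 140, 140, 140, 140]
t=20: [163, 163, 163, 163, 163, 163, 163, 163, 163]
t=21: [125, 125, 125, 125, 125, 125, 125, 125, 125]
t=22: [187, 187, 187, 187, 187, 187, 187, 187, 187]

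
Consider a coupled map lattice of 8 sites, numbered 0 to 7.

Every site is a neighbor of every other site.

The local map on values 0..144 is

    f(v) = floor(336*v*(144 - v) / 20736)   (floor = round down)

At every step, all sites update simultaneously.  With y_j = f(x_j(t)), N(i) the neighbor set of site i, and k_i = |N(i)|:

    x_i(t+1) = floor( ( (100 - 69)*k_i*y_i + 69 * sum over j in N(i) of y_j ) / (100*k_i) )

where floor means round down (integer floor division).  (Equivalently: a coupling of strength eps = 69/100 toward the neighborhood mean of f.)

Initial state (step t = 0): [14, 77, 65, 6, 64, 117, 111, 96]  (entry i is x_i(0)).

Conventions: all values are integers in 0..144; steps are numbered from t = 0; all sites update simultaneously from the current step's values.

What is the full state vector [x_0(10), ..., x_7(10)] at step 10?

Simulating step by step:
t=0: [14, 77, 65, 6, 64, 117, 111, 96]
t=1: [52, 64, 64, 49, 64, 57, 59, 62]
t=2: [79, 80, 80, 79, 80, 80, 80, 80]
t=3: [82, 82, 82, 82, 82, 82, 82, 82]
t=4: [82, 82, 82, 82, 82, 82, 82, 82]
t=5: [82, 82, 82, 82, 82, 82, 82, 82]
t=6: [82, 82, 82, 82, 82, 82, 82, 82]
t=7: [82, 82, 82, 82, 82, 82, 82, 82]
t=8: [82, 82, 82, 82, 82, 82, 82, 82]
t=9: [82, 82, 82, 82, 82, 82, 82, 82]
t=10: [82, 82, 82, 82, 82, 82, 82, 82]

Answer: [82, 82, 82, 82, 82, 82, 82, 82]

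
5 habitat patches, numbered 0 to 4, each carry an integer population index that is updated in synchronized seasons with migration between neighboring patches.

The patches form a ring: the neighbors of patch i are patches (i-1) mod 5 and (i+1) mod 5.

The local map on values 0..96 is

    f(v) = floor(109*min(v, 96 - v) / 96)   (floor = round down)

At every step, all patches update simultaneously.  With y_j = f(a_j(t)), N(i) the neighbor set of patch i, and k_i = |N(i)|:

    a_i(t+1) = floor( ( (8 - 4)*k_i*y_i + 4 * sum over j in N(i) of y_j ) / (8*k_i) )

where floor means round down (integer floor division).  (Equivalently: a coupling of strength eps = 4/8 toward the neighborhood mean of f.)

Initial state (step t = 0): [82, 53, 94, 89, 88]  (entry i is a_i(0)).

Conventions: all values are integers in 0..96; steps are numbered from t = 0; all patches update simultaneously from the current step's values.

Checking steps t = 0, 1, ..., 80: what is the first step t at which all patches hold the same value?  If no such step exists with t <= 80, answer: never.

Simulating step by step:
t=0: [82, 53, 94, 89, 88]  (not all equal)
t=1: [21, 28, 14, 6, 10]  (not all equal)
t=2: [22, 25, 16, 9, 12]  (not all equal)
t=3: [22, 24, 18, 12, 15]  (not all equal)
t=4: [23, 24, 20, 15, 17]  (not all equal)
t=5: [24, 25, 22, 18, 20]  (not all equal)
t=6: [26, 26, 24, 21, 22]  (not all equal)
t=7: [27, 28, 26, 24, 25]  (not all equal)
t=8: [29, 30, 29, 27, 28]  (not all equal)
t=9: [32, 33, 32, 30, 31]  (not all equal)
t=10: [36, 36, 35, 34, 35]  (not all equal)
t=11: [39, 39, 39, 38, 39]  (not all equal)
t=12: [44, 44, 43, 43, 43]  (not all equal)
t=13: [48, 48, 48, 48, 48]  (all equal)

Answer: 13
Key observation: Synchronization is absorbing here: once all patches are equal they stay equal, and step 13 is the first all-equal step.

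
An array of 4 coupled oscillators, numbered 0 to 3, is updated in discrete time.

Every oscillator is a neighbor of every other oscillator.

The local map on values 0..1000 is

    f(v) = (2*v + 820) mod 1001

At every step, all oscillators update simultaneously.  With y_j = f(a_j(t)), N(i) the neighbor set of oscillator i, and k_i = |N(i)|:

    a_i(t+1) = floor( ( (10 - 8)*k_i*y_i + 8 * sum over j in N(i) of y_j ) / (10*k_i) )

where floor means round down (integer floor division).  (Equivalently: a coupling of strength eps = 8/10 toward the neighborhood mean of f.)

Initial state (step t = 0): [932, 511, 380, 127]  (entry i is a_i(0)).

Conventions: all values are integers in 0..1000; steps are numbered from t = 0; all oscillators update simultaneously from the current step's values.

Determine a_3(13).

Answer: a_3(13) = 430

Derivation:
t=0: [932, 511, 380, 127]
t=1: [534, 523, 541, 575]
t=2: [906, 908, 905, 901]
t=3: [627, 627, 628, 628]
t=4: [73, 73, 72, 72]
t=5: [964, 964, 965, 965]
t=6: [747, 747, 746, 746]
t=7: [310, 310, 311, 311]
t=8: [440, 440, 439, 439]
t=9: [697, 697, 698, 698]
t=10: [213, 213, 212, 212]
t=11: [243, 243, 244, 244]
t=12: [306, 306, 305, 305]
t=13: [429, 429, 430, 430]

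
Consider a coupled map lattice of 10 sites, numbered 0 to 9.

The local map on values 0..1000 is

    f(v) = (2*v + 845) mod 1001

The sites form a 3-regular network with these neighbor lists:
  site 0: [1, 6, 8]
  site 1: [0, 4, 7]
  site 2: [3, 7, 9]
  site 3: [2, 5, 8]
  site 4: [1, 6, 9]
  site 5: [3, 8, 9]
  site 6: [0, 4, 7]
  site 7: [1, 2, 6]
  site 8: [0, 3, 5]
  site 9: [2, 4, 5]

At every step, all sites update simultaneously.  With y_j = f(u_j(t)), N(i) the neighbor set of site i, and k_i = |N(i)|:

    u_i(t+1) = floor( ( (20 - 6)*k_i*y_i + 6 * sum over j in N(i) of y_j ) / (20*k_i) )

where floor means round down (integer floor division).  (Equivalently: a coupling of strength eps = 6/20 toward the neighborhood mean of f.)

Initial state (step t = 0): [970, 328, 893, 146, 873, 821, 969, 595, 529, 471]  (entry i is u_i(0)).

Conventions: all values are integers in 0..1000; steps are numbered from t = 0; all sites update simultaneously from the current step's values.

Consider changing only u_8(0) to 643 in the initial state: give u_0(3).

Answer: u_0(3) = 384
Key observation: This trace re-runs the system from the modified initial state.

Derivation:
t=0: [970, 328, 893, 146, 873, 821, 969, 595, 643, 471]
t=1: [689, 490, 535, 219, 619, 444, 687, 214, 230, 720]
t=2: [289, 634, 723, 392, 189, 599, 209, 385, 336, 370]
t=3: [384, 203, 384, 524, 251, 201, 309, 496, 470, 464]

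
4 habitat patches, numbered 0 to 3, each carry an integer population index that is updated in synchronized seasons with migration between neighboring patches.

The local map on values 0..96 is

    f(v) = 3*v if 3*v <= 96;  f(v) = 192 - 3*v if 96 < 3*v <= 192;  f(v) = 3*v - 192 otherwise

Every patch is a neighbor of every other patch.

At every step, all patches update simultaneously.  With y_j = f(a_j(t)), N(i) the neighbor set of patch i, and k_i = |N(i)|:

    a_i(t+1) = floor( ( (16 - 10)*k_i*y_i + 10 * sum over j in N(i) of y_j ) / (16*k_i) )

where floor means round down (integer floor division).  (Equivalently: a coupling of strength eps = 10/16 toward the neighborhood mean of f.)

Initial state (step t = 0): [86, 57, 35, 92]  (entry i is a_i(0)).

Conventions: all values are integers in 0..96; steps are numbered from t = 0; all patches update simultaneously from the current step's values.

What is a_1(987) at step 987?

Answer: a_1(987) = 72
Key observation: The state at step 18, [25, 24, 24, 24], reappears at step 20: the system is in a cycle of period 2 from step 18 on.  Therefore the state at step 987 equals the state at step 18 + ((987 - 18) mod 2) = 19, which is [73, 72, 72, 72].

Derivation:
t=0: [86, 57, 35, 92]
t=1: [64, 57, 68, 67]
t=2: [8, 12, 10, 10]
t=3: [29, 31, 30, 30]
t=4: [89, 90, 90, 90]
t=5: [76, 77, 77, 77]
t=6: [37, 38, 38, 38]
t=7: [79, 78, 78, 78]
t=8: [43, 42, 42, 42]
t=9: [64, 65, 65, 65]
t=10: [1, 2, 2, 2]
t=11: [4, 5, 5, 5]
t=12: [13, 14, 14, 14]
t=13: [40, 41, 41, 41]
t=14: [70, 69, 69, 69]
t=15: [16, 15, 15, 15]
t=16: [46, 45, 45, 45]
t=17: [55, 56, 56, 56]
t=18: [25, 24, 24, 24]
t=19: [73, 72, 72, 72]
t=20: [25, 24, 24, 24]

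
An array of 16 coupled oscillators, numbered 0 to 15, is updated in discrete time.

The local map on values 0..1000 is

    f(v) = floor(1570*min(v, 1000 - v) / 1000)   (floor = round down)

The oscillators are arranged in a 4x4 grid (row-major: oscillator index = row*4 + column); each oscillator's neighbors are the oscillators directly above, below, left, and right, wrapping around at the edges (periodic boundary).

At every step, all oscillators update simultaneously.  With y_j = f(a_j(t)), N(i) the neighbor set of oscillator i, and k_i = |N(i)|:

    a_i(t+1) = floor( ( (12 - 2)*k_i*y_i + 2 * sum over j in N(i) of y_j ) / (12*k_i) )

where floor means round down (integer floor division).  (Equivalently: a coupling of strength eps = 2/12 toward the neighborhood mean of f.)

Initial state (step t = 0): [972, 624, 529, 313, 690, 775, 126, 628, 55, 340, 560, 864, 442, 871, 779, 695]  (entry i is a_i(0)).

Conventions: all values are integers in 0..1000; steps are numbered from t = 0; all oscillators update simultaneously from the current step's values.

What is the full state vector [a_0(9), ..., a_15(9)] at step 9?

Simulating step by step:
t=0: [972, 624, 529, 313, 690, 775, 126, 628, 55, 340, 560, 864, 442, 871, 779, 695]
t=1: [130, 547, 683, 486, 449, 369, 262, 544, 151, 499, 628, 254, 611, 258, 376, 470]
t=2: [286, 662, 517, 725, 658, 591, 441, 690, 301, 727, 577, 426, 574, 449, 584, 712]
t=3: [464, 548, 727, 448, 532, 626, 682, 501, 489, 460, 655, 643, 643, 681, 651, 477]
t=4: [719, 684, 459, 697, 731, 600, 513, 756, 746, 701, 547, 584, 580, 522, 548, 722]
t=5: [453, 519, 701, 478, 428, 612, 738, 415, 423, 494, 700, 624, 633, 722, 699, 467]
t=6: [707, 721, 490, 731, 668, 616, 434, 643, 662, 736, 486, 596, 586, 470, 481, 710]
t=7: [467, 472, 736, 445, 523, 587, 679, 560, 534, 454, 739, 624, 631, 708, 742, 481]
t=8: [726, 711, 442, 689, 740, 652, 509, 680, 718, 686, 432, 599, 594, 483, 422, 723]
t=9: [441, 478, 676, 492, 420, 543, 742, 513, 458, 511, 671, 609, 616, 725, 658, 462]

Answer: [441, 478, 676, 492, 420, 543, 742, 513, 458, 511, 671, 609, 616, 725, 658, 462]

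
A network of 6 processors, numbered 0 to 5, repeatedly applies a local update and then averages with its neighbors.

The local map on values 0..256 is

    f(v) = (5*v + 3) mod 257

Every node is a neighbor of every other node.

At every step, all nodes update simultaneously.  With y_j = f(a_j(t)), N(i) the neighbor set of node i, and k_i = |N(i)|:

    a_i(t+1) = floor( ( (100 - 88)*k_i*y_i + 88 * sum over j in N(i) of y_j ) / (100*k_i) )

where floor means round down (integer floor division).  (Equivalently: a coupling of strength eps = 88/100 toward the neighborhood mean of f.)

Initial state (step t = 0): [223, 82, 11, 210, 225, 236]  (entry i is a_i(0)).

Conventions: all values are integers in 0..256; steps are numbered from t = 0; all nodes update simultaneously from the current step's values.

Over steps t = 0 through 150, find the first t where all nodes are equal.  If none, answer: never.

Simulating step by step:
t=0: [223, 82, 11, 210, 225, 236]  (not all equal)
t=1: [97, 94, 99, 101, 97, 94]  (not all equal)
t=2: [231, 231, 230, 229, 231, 231]  (not all equal)
t=3: [127, 127, 127, 127, 127, 127]  (all equal)

Answer: 3
Key observation: Synchronization is absorbing here: once all nodes are equal they stay equal, and step 3 is the first all-equal step.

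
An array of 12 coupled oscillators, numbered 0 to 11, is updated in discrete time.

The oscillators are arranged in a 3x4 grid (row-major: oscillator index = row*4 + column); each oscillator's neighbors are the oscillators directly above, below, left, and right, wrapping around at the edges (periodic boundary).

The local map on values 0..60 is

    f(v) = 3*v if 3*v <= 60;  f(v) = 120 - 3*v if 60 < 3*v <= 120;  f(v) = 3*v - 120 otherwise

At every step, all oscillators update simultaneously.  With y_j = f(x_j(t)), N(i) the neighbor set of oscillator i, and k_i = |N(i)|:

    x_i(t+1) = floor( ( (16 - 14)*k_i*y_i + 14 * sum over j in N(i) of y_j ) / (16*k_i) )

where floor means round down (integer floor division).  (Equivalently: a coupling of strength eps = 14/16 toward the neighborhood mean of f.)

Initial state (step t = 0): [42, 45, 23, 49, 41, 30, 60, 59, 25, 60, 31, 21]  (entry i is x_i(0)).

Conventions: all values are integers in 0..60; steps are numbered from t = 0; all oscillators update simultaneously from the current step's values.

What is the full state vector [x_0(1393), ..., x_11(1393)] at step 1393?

Answer: [39, 39, 39, 39, 39, 39, 39, 39, 39, 39, 39, 39]
Key observation: The state at step 32, [27, 27, 27, 27, 27, 27, 27, 27, 27, 27, 27, 27], reappears at step 36: the system is in a cycle of period 4 from step 32 on.  Therefore the state at step 1393 equals the state at step 32 + ((1393 - 32) mod 4) = 33, which is [39, 39, 39, 39, 39, 39, 39, 39, 39, 39, 39, 39].

Derivation:
t=0: [42, 45, 23, 49, 41, 30, 60, 59, 25, 60, 31, 21]
t=1: [20, 34, 34, 40, 30, 33, 43, 39, 33, 33, 53, 41]
t=2: [22, 28, 16, 18, 26, 19, 18, 9, 27, 24, 16, 14]
t=3: [44, 49, 48, 44, 43, 46, 46, 45, 45, 45, 48, 42]
t=4: [15, 18, 20, 13, 14, 17, 19, 11, 11, 20, 16, 15]
t=5: [42, 54, 50, 44, 40, 52, 49, 44, 46, 48, 54, 39]
t=6: [16, 26, 30, 12, 15, 24, 29, 10, 9, 33, 23, 18]
t=7: [38, 37, 39, 39, 39, 36, 38, 40, 40, 39, 36, 38]
t=8: [4, 6, 6, 3, 4, 6, 6, 3, 3, 7, 5, 4]
t=9: [12, 17, 15, 12, 12, 17, 15, 12, 13, 15, 16, 10]
t=10: [39, 45, 45, 36, 39, 45, 45, 36, 37, 46, 42, 38]
t=11: [8, 13, 12, 9, 8, 13, 12, 9, 7, 12, 12, 9]
t=12: [27, 34, 34, 28, 27, 34, 34, 28, 26, 34, 34, 27]
t=13: [34, 22, 21, 33, 34, 22, 21, 33, 34, 23, 22, 33]
t=14: [26, 46, 47, 28, 26, 46, 47, 28, 25, 45, 47, 27]
t=15: [36, 23, 23, 34, 36, 23, 23, 34, 35, 24, 23, 35]
t=16: [22, 41, 43, 23, 22, 41, 43, 23, 20, 42, 42, 24]
t=17: [43, 16, 16, 41, 43, 16, 16, 41, 42, 16, 16, 42]
t=18: [15, 39, 38, 14, 15, 39, 38, 14, 16, 38, 38, 13]
t=19: [35, 13, 13, 34, 35, 13, 13, 34, 35, 13, 13, 35]
t=20: [20, 33, 34, 21, 20, 33, 34, 21, 20, 33, 33, 21]
t=21: [50, 28, 27, 49, 50, 28, 27, 49, 50, 29, 27, 49]
t=22: [30, 34, 35, 30, 30, 34, 35, 30, 30, 34, 35, 30]
t=23: [27, 19, 18, 26, 27, 19, 18, 26, 27, 19, 18, 26]
t=24: [43, 52, 52, 43, 43, 52, 52, 43, 43, 52, 52, 43]
t=25: [14, 30, 30, 14, 14, 30, 30, 14, 14, 30, 30, 14]
t=26: [39, 32, 32, 39, 39, 32, 32, 39, 39, 32, 32, 39]
t=27: [7, 19, 19, 7, 7, 19, 19, 7, 7, 19, 19, 7]
t=28: [28, 49, 49, 28, 28, 49, 49, 28, 28, 49, 49, 28]
t=29: [34, 28, 28, 34, 34, 28, 28, 34, 34, 28, 28, 34]
t=30: [21, 32, 32, 21, 21, 32, 32, 21, 21, 32, 32, 21]
t=31: [49, 31, 31, 49, 49, 31, 31, 49, 49, 31, 31, 49]
t=32: [27, 27, 27, 27, 27, 27, 27, 27, 27, 27, 27, 27]
t=33: [39, 39, 39, 39, 39, 39, 39, 39, 39, 39, 39, 39]
t=34: [3, 3, 3, 3, 3, 3, 3, 3, 3, 3, 3, 3]
t=35: [9, 9, 9, 9, 9, 9, 9, 9, 9, 9, 9, 9]
t=36: [27, 27, 27, 27, 27, 27, 27, 27, 27, 27, 27, 27]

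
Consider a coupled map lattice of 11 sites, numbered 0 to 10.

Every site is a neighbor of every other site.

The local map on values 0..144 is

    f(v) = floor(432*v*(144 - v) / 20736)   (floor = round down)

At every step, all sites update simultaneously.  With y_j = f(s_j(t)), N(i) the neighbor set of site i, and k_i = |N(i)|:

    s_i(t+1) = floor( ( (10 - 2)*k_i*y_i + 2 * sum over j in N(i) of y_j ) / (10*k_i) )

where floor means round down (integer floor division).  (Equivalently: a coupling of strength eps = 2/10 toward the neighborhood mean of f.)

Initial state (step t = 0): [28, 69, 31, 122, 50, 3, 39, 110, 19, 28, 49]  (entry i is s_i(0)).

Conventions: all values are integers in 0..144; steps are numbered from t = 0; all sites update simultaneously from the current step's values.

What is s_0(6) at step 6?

Answer: s_0(6) = 100

Derivation:
t=0: [28, 69, 31, 122, 50, 3, 39, 110, 19, 28, 49]
t=1: [67, 99, 71, 58, 91, 21, 81, 75, 53, 67, 90]
t=2: [105, 93, 105, 102, 99, 63, 104, 105, 99, 105, 100]
t=3: [86, 96, 86, 89, 91, 102, 86, 86, 91, 86, 90]
t=4: [102, 96, 102, 100, 100, 91, 102, 102, 100, 102, 100]
t=5: [89, 94, 89, 91, 91, 98, 89, 89, 91, 89, 91]
t=6: [100, 97, 100, 99, 99, 94, 100, 100, 99, 100, 99]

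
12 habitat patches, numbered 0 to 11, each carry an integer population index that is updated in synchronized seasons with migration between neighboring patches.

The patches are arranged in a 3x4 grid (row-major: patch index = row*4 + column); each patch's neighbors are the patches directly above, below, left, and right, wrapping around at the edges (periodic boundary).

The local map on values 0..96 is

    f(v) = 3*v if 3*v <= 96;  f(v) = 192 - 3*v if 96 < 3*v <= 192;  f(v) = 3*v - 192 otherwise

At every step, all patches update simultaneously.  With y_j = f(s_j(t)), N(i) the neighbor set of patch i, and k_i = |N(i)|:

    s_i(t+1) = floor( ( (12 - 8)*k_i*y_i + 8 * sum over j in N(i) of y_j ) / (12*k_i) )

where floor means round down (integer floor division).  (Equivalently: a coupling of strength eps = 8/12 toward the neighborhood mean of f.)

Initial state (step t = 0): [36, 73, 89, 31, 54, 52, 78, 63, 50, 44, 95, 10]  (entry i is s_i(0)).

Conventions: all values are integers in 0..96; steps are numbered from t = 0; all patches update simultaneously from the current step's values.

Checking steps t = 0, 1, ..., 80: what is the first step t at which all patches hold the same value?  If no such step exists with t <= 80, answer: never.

Answer: never
Key observation: The state at step 35 reappears at step 39 — the system is in a cycle of period 4 from step 35 on.  No step 0..39 is synchronized, and the cycle repeats forever, so no step up to 80 (or ever) has all patches equal.

Derivation:
t=0: [36, 73, 89, 31, 54, 52, 78, 63, 50, 44, 95, 10]  (not all equal)
t=1: [60, 51, 67, 63, 37, 38, 48, 33, 48, 53, 65, 48]  (not all equal)
t=2: [32, 35, 18, 28, 65, 59, 46, 61, 45, 39, 24, 40]  (not all equal)
t=3: [70, 69, 67, 66, 30, 41, 43, 38, 60, 63, 66, 61]  (not all equal)
t=4: [26, 21, 18, 21, 59, 51, 48, 54, 24, 18, 16, 20]  (not all equal)
t=5: [61, 58, 55, 58, 41, 43, 44, 41, 58, 55, 52, 55]  (not all equal)
t=6: [23, 27, 31, 28, 49, 50, 52, 52, 28, 31, 35, 32]  (not all equal)
t=7: [72, 76, 79, 77, 53, 56, 55, 55, 78, 80, 82, 80]  (not all equal)
t=8: [33, 35, 41, 37, 30, 32, 34, 33, 39, 42, 46, 43]  (not all equal)
t=9: [86, 83, 75, 80, 89, 87, 82, 85, 77, 74, 66, 71]  (not all equal)
t=10: [58, 52, 38, 46, 64, 59, 46, 54, 45, 38, 25, 33]  (not all equal)
t=11: [30, 43, 62, 54, 20, 33, 51, 43, 50, 56, 75, 67]  (not all equal)
t=12: [62, 56, 29, 38, 68, 62, 45, 44, 44, 46, 24, 31]  (not all equal)
t=13: [31, 33, 67, 67, 26, 26, 56, 60, 47, 45, 72, 76]  (not all equal)
t=14: [69, 70, 28, 28, 65, 68, 28, 28, 61, 60, 29, 28]  (not all equal)
t=15: [24, 26, 73, 72, 21, 23, 72, 70, 22, 25, 73, 72]  (not all equal)
t=16: [62, 66, 34, 31, 58, 63, 31, 28, 61, 65, 34, 30]  (not all equal)
t=17: [23, 19, 77, 76, 23, 21, 75, 77, 22, 19, 76, 76]  (not all equal)
t=18: [61, 57, 40, 42, 62, 57, 40, 42, 60, 56, 39, 41]  (not all equal)
t=19: [20, 28, 63, 58, 20, 27, 63, 57, 22, 29, 64, 59]  (not all equal)
t=20: [58, 66, 18, 22, 58, 66, 18, 23, 59, 67, 18, 22]  (not all equal)
t=21: [23, 16, 48, 56, 24, 16, 48, 57, 23, 16, 48, 56]  (not all equal)
t=22: [58, 51, 44, 35, 58, 52, 43, 35, 58, 51, 44, 35]  (not all equal)
t=23: [33, 38, 61, 71, 32, 38, 61, 71, 33, 38, 61, 71]  (not all equal)
t=24: [79, 69, 22, 31, 79, 69, 22, 31, 79, 69, 22, 31]  (not all equal)
t=25: [48, 28, 62, 80, 48, 28, 62, 80, 48, 28, 62, 80]  (not all equal)
t=26: [54, 65, 26, 41, 54, 65, 26, 41, 54, 65, 26, 41]  (not all equal)
t=27: [32, 20, 64, 64, 32, 20, 64, 64, 32, 20, 64, 64]  (not all equal)
t=28: [74, 56, 10, 16, 74, 56, 10, 16, 74, 56, 10, 16]  (not all equal)
t=29: [32, 26, 32, 42, 32, 26, 32, 42, 32, 26, 32, 42]  (not all equal)
t=30: [88, 84, 88, 76, 88, 84, 88, 76, 88, 84, 88, 76]  (not all equal)
t=31: [64, 64, 64, 48, 64, 64, 64, 48, 64, 64, 64, 48]  (not all equal)
t=32: [8, 0, 8, 32, 8, 0, 8, 32, 8, 0, 8, 32]  (not all equal)
t=33: [32, 8, 32, 72, 32, 8, 32, 72, 32, 8, 32, 72]  (not all equal)
t=34: [72, 48, 72, 48, 72, 48, 72, 48, 72, 48, 72, 48]  (not all equal)
t=35: [32, 40, 32, 40, 32, 40, 32, 40, 32, 40, 32, 40]  (not all equal)
t=36: [88, 80, 88, 80, 88, 80, 88, 80, 88, 80, 88, 80]  (not all equal)
t=37: [64, 56, 64, 56, 64, 56, 64, 56, 64, 56, 64, 56]  (not all equal)
t=38: [8, 16, 8, 16, 8, 16, 8, 16, 8, 16, 8, 16]  (not all equal)
t=39: [32, 40, 32, 40, 32, 40, 32, 40, 32, 40, 32, 40]  (not all equal)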